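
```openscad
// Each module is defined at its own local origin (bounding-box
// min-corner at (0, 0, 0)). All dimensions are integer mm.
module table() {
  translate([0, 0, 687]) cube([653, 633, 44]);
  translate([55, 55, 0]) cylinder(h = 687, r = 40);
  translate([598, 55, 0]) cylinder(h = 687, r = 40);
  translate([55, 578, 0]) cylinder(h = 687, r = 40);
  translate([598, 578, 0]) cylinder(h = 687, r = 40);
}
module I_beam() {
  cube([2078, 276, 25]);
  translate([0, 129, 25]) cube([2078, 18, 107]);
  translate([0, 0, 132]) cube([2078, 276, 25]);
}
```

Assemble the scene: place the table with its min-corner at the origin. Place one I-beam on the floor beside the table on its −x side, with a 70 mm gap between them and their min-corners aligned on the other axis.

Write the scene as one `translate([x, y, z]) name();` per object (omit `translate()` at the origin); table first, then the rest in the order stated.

table();
translate([-2148, 0, 0]) I_beam();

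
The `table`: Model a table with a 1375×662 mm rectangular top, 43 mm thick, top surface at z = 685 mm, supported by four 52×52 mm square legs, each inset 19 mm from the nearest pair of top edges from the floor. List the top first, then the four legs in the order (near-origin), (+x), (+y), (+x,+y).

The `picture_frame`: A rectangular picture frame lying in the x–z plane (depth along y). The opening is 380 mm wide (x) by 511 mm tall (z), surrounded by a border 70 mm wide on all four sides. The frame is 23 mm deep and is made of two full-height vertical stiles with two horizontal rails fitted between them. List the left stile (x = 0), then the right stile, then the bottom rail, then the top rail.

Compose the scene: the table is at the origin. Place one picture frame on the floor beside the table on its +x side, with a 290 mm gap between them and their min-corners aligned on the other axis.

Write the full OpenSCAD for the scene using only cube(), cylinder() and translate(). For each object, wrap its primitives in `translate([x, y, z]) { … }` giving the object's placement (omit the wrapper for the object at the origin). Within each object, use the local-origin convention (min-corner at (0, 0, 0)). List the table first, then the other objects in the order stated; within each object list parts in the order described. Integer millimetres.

translate([0, 0, 642]) cube([1375, 662, 43]);
translate([19, 19, 0]) cube([52, 52, 642]);
translate([1304, 19, 0]) cube([52, 52, 642]);
translate([19, 591, 0]) cube([52, 52, 642]);
translate([1304, 591, 0]) cube([52, 52, 642]);
translate([1665, 0, 0]) {
  cube([70, 23, 651]);
  translate([450, 0, 0]) cube([70, 23, 651]);
  translate([70, 0, 0]) cube([380, 23, 70]);
  translate([70, 0, 581]) cube([380, 23, 70]);
}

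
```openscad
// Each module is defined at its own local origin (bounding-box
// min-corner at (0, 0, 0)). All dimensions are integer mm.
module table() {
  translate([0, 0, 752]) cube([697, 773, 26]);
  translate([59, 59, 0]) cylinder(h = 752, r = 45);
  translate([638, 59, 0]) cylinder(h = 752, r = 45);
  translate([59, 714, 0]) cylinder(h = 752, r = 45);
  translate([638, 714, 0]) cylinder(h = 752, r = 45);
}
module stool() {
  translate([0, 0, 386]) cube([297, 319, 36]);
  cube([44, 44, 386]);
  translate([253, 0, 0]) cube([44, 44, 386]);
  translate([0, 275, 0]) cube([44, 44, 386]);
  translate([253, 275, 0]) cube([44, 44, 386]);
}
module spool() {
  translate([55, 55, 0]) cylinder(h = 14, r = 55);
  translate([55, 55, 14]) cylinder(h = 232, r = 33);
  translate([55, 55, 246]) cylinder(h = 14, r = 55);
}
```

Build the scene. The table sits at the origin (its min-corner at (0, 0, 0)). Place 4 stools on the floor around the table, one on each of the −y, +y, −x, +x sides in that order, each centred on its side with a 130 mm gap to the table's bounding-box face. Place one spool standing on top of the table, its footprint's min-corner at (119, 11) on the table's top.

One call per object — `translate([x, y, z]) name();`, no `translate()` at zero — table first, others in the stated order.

table();
translate([200, -449, 0]) stool();
translate([200, 903, 0]) stool();
translate([-427, 227, 0]) stool();
translate([827, 227, 0]) stool();
translate([119, 11, 778]) spool();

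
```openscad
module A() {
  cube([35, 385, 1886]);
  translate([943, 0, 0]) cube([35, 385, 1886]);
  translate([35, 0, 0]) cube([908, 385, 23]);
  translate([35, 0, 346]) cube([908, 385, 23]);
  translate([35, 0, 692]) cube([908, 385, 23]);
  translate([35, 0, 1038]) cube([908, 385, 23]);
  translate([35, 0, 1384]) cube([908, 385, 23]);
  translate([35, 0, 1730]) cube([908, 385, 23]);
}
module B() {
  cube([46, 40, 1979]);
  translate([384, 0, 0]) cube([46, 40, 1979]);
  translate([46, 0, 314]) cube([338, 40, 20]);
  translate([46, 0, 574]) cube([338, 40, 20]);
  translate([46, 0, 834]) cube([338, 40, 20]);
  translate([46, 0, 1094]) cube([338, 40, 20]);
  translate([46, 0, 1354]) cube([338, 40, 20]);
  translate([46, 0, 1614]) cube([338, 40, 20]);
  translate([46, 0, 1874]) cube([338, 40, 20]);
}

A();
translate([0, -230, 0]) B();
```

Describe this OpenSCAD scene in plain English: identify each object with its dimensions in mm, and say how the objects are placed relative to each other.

A is an open bookshelf. Two side panels, each 35 mm thick, 385 mm deep and 1886 mm tall, stand 978 mm apart (outside-to-outside). Between them sit 6 shelves, each 23 mm thick and 385 mm deep, spanning the full gap between the sides. The bottom shelf rests on the floor (its underside at z = 0) and the clear gap between one shelf's top and the next shelf's underside is 323 mm.

B is a wooden ladder with two side rails of 46×40 mm section and 1979 mm height, set 430 mm apart overall. Between them run 7 rectangular rungs (40 mm deep, 20 mm thick), front faces flush with the rails' −y face. The bottom of the first rung is 314 mm above the floor and each subsequent rung is 260 mm higher than the one below.

The ladder is on the floor beside the bookshelf on its −y side.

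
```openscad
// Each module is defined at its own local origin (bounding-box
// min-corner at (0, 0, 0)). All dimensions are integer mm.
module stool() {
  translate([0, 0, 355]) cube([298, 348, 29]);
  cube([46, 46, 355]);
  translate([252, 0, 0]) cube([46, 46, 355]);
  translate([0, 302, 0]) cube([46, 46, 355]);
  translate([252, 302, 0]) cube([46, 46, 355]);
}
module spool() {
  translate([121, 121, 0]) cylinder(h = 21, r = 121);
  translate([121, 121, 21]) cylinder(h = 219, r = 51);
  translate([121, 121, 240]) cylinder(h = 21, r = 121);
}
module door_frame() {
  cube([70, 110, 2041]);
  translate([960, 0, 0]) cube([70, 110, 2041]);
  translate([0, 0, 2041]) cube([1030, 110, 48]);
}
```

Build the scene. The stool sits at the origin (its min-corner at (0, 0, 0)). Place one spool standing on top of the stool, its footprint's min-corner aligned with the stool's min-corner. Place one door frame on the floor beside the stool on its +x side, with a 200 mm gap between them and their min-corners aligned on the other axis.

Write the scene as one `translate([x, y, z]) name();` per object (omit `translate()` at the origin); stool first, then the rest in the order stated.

stool();
translate([0, 0, 384]) spool();
translate([498, 0, 0]) door_frame();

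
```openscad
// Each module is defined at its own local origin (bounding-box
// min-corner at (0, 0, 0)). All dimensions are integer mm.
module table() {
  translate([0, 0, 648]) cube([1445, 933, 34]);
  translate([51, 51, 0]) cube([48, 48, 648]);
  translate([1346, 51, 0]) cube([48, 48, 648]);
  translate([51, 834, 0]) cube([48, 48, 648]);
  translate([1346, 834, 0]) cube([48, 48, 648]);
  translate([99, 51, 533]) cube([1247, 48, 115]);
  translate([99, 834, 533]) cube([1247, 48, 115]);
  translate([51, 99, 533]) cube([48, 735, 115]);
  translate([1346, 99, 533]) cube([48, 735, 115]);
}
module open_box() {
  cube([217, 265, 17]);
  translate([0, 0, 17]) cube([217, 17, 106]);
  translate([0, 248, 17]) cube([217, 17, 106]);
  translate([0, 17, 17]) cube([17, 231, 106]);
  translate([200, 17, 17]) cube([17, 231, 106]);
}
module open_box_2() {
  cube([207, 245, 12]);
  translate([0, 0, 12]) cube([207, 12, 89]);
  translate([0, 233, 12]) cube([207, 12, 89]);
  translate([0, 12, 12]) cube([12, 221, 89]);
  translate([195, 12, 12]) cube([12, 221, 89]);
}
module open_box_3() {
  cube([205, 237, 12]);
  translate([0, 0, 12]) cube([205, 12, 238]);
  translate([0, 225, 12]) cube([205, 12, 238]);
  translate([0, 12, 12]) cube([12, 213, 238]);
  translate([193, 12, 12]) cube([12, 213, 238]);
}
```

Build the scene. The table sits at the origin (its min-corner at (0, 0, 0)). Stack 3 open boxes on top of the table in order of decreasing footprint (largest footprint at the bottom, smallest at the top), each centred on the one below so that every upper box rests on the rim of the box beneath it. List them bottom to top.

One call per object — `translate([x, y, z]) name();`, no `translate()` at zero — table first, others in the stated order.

table();
translate([614, 334, 682]) open_box();
translate([619, 344, 805]) open_box_2();
translate([620, 348, 906]) open_box_3();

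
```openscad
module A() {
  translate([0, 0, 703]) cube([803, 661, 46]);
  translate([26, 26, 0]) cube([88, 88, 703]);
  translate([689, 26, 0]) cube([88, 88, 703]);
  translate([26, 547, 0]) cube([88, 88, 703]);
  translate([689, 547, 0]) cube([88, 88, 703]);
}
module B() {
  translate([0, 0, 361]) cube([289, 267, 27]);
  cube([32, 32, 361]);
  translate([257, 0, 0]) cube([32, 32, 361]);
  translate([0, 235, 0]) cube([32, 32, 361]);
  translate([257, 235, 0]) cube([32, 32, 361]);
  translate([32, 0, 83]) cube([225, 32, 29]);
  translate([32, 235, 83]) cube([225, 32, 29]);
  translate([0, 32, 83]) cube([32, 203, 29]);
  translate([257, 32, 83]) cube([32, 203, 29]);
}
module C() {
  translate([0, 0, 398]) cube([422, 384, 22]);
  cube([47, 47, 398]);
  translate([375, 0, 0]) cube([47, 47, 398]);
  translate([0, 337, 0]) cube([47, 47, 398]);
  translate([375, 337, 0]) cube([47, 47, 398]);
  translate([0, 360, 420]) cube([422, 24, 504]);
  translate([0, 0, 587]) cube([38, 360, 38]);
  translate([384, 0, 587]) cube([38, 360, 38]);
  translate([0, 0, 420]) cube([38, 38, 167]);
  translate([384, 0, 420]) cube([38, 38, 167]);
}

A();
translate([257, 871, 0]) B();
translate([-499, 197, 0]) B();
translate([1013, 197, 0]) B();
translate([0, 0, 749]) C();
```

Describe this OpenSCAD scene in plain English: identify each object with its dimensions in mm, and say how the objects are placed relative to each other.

A is a table: top 803 mm (x) × 661 mm (y), 46 mm thick, upper face at z = 749 mm, on four 88×88 mm square legs, each inset 26 mm from the nearest pair of top edges, running from z = 0 to the bottom of the top.

B is a simple wooden stool: a rectangular seat 289 mm (x) by 267 mm (y), 27 mm thick, top face at z = 388 mm, on four square legs, each 32×32 mm in cross-section. The legs rest on z = 0, each flush with a corner of the seat. Four stretchers, 32 mm wide and 29 mm tall, connect adjacent legs with their undersides at z = 83 mm, each running between the inner faces of the legs it joins and aligned with the legs' outer faces on the other axis.

C is a chair. The seat is a 422×384×22 mm slab with its top at z = 420 mm, on four 47×47 mm corner legs (flush with the seat edges, standing on z = 0). A flat backrest 24 mm thick, 504 mm tall, spans the full seat width and rises from the seat top along its +y edge, rear face flush with the rear of the seat. Two armrests of 38×38 mm section run along each side from the seat's front edge to the front of the backrest, top faces 205 mm above the seat top and outer faces flush with the seat's x-edges; a 38×38 mm post under the front of each armrest stands on the seat at the front corner.

Three stools sit around the table at the +y, −x, +x sides. The chair is on top of the table.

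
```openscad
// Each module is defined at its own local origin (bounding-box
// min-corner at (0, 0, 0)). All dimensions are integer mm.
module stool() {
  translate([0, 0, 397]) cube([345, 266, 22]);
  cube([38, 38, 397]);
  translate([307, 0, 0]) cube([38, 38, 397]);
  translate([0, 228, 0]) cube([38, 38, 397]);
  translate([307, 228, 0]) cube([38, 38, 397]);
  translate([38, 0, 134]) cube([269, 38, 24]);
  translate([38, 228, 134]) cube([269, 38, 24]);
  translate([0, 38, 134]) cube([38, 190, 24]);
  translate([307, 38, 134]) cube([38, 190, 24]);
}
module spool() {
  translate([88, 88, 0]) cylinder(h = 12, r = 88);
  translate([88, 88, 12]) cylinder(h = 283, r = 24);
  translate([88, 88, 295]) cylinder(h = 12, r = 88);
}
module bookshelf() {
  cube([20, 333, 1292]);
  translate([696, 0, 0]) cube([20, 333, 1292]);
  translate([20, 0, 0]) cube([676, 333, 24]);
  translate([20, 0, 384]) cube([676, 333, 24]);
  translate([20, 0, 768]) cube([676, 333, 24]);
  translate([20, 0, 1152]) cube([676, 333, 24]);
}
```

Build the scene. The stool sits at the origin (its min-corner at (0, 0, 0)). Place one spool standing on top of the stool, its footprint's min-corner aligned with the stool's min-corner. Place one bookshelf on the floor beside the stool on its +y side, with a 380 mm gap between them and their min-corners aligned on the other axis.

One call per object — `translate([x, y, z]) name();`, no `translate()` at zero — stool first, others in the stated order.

stool();
translate([0, 0, 419]) spool();
translate([0, 646, 0]) bookshelf();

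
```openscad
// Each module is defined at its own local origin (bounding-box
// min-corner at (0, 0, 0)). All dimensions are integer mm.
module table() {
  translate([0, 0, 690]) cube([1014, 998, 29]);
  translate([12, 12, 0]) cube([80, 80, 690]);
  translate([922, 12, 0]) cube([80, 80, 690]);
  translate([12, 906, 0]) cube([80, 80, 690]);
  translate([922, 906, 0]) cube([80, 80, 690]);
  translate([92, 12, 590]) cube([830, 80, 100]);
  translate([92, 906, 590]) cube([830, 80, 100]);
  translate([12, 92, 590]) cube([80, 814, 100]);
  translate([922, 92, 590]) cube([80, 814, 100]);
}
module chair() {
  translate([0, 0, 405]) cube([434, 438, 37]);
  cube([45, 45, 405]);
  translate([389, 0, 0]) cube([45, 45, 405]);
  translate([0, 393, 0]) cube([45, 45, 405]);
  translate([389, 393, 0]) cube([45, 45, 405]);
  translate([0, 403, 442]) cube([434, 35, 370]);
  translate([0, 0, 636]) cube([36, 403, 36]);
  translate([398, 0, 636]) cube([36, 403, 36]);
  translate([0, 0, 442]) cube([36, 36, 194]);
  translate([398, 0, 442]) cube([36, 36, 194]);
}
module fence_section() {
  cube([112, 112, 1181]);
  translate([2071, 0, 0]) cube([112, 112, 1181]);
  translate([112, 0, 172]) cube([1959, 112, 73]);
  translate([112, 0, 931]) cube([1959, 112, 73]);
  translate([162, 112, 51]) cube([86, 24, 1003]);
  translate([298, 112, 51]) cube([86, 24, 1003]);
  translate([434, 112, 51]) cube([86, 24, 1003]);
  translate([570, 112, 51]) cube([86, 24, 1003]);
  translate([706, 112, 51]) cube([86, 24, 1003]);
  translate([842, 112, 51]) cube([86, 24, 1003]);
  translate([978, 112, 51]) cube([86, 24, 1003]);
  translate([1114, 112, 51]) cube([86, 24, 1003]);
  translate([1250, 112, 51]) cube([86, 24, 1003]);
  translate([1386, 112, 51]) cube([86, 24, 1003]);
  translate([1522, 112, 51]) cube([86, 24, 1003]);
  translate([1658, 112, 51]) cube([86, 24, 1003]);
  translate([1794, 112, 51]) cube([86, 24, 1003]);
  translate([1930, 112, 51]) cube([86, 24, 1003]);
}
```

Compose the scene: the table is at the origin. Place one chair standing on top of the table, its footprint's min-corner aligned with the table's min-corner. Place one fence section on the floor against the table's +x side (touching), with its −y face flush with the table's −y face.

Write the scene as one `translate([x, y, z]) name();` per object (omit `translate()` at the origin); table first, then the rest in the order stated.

table();
translate([0, 0, 719]) chair();
translate([1014, 0, 0]) fence_section();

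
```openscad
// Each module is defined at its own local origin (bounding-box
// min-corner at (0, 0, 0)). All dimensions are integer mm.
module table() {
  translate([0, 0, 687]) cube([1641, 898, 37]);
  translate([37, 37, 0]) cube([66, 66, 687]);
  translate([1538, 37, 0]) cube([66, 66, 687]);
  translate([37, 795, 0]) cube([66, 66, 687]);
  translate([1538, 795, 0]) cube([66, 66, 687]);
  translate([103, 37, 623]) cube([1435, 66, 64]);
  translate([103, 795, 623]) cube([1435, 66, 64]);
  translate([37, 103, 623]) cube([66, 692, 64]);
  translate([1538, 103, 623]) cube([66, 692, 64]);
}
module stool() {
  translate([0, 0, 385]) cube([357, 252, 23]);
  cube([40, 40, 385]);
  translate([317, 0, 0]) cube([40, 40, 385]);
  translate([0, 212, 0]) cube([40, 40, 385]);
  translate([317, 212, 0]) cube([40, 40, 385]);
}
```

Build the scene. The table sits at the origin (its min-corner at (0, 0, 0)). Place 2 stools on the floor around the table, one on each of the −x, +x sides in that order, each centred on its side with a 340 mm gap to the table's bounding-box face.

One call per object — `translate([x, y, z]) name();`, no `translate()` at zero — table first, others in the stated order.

table();
translate([-697, 323, 0]) stool();
translate([1981, 323, 0]) stool();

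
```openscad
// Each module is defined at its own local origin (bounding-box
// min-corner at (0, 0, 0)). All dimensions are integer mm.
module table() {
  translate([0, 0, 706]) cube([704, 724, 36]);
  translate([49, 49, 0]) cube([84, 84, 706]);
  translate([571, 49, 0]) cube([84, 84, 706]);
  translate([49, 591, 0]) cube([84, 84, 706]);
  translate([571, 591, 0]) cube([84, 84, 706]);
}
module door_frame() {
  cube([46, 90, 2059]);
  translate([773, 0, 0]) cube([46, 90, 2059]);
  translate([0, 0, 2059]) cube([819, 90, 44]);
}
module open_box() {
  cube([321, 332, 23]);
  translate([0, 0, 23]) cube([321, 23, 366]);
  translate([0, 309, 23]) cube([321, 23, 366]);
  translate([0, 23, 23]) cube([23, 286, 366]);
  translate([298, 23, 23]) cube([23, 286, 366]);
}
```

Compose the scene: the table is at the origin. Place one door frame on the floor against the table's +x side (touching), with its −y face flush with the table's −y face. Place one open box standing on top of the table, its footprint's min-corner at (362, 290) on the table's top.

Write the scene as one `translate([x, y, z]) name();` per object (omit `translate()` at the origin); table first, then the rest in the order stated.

table();
translate([704, 0, 0]) door_frame();
translate([362, 290, 742]) open_box();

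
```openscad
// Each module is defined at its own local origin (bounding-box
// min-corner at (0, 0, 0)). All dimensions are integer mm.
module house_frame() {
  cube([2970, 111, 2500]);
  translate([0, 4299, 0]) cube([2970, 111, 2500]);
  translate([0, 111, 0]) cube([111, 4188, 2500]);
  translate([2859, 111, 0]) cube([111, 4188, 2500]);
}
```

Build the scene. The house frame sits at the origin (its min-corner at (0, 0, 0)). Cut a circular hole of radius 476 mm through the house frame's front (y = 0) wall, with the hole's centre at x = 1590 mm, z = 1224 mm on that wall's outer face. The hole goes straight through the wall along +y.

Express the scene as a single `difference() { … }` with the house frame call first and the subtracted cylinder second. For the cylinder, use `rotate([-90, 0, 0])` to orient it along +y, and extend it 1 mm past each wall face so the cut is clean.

difference() {
  house_frame();
  translate([1590, -1, 1224]) rotate([-90, 0, 0]) cylinder(h = 113, r = 476);
}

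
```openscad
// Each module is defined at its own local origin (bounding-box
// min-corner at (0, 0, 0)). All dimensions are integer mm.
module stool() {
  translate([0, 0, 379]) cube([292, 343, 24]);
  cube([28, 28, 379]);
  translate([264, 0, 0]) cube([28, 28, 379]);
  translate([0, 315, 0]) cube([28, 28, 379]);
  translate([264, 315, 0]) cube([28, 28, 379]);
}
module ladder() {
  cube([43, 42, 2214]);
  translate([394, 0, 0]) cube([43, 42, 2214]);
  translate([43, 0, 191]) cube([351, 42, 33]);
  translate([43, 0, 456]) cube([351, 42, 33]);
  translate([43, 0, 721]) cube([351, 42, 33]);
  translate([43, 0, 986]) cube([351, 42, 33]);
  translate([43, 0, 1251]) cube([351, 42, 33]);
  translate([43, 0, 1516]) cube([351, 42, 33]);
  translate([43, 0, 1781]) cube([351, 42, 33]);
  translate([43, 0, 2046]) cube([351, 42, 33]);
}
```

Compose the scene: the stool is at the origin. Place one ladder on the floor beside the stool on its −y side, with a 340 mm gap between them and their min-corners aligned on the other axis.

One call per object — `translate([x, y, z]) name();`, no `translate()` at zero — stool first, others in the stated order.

stool();
translate([0, -382, 0]) ladder();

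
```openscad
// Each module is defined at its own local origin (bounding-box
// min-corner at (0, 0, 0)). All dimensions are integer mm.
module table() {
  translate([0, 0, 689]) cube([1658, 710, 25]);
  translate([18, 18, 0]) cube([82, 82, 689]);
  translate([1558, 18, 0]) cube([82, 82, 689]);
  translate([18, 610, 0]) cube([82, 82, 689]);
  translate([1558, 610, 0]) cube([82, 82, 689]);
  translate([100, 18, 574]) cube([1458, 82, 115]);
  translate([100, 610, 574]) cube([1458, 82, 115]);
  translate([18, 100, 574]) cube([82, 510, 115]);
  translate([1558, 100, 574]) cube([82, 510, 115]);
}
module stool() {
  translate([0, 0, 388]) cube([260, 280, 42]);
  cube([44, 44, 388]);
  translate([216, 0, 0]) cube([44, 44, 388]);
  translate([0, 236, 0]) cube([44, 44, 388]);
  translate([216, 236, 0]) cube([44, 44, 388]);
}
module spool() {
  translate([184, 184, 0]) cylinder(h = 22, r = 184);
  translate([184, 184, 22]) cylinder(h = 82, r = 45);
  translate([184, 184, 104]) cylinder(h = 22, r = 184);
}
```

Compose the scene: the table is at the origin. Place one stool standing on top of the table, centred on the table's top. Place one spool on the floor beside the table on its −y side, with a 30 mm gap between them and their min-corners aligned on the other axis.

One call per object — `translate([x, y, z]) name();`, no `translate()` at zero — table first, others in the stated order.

table();
translate([699, 215, 714]) stool();
translate([0, -398, 0]) spool();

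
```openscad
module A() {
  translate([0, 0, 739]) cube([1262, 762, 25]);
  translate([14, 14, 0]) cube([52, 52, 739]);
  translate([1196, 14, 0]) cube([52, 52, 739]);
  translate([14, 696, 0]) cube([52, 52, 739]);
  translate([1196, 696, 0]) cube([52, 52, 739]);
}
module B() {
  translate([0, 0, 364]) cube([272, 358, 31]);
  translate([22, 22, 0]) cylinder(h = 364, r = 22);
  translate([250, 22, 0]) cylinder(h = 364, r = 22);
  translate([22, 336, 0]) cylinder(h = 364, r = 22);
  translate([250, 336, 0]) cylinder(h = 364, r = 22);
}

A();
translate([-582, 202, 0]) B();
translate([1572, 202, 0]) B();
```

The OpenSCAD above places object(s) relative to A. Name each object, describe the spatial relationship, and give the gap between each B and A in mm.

Each stool's nearest face is 310 mm from the table's bounding box.

A is a table. B is a stool. Two stools sit around the table at the −x, +x sides. The gap between each stool and the table is 310 mm.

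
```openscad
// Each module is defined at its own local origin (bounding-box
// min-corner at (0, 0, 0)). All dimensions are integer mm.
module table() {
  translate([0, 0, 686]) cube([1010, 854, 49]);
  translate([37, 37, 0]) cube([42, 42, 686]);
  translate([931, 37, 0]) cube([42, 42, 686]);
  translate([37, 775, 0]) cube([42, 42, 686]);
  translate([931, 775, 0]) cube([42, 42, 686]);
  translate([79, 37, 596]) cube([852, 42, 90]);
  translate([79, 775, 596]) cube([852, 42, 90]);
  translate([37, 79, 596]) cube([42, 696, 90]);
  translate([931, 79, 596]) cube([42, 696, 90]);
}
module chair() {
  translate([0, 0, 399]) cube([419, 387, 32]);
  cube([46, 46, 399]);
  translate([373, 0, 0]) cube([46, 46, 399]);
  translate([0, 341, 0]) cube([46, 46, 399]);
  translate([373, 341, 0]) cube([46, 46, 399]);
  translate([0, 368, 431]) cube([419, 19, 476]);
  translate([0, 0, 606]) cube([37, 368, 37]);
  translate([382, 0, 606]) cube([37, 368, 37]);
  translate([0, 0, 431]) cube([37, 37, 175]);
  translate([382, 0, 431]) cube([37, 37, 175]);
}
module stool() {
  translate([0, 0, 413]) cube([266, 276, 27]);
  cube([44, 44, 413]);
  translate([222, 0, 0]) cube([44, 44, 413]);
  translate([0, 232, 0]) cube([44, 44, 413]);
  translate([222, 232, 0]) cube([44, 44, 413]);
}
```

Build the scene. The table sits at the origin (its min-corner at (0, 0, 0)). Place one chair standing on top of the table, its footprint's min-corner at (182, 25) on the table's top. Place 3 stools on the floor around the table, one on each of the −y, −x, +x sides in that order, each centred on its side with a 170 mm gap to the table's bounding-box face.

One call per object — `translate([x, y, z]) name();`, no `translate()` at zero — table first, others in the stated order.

table();
translate([182, 25, 735]) chair();
translate([372, -446, 0]) stool();
translate([-436, 289, 0]) stool();
translate([1180, 289, 0]) stool();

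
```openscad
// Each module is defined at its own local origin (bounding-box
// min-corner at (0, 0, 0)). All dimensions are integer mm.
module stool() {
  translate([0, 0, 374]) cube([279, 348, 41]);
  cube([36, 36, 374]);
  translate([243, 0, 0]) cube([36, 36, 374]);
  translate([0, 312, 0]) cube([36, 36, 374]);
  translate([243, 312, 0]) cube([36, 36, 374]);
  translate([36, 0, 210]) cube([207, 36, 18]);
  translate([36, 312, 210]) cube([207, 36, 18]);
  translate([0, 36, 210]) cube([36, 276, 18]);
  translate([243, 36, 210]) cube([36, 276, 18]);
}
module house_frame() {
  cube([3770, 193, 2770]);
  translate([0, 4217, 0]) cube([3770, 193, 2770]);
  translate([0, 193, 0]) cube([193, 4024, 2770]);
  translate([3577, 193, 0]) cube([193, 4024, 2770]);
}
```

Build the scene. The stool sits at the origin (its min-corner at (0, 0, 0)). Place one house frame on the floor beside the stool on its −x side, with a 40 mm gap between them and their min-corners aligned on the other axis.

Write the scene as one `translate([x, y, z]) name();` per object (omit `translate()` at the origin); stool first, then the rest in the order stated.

stool();
translate([-3810, 0, 0]) house_frame();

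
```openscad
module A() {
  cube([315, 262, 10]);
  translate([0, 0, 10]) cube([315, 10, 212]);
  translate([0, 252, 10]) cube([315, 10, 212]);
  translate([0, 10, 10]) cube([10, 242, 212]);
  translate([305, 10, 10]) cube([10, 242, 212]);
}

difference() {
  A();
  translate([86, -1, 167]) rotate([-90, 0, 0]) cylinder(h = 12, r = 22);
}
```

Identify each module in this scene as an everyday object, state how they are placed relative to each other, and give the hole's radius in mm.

The subtracted cylinder has r = 22 mm.

A is an open box. The open box has a circular hole through its front wall. The hole's radius is 22 mm.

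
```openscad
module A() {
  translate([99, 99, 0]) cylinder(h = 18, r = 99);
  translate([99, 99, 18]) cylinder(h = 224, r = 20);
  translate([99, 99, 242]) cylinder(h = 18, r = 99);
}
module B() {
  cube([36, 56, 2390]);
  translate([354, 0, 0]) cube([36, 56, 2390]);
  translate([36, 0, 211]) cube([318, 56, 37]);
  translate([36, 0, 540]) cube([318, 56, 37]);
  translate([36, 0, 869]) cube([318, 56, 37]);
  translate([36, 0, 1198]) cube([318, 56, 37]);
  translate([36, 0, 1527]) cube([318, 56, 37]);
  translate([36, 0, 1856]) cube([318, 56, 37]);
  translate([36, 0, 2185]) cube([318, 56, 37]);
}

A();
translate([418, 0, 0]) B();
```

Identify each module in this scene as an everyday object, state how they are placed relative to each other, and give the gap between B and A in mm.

The ladder's nearest face is 220 mm from the spool's +x face.

A is a spool. B is a ladder. The ladder is on the floor beside the spool on its +x side. The gap between the ladder and the spool is 220 mm.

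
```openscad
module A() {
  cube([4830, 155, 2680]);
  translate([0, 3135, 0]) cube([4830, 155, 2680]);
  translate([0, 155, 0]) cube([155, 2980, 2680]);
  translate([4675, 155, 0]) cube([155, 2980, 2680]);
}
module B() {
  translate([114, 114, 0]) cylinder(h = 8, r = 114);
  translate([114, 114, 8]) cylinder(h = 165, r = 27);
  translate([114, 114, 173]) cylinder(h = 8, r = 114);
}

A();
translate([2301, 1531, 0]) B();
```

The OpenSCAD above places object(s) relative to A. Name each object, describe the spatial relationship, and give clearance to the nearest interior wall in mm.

A is a house frame. B is a spool. The spool sits inside the house frame, centred. The clearance to the nearest interior wall is 1376 mm.

Clearances: x = 2146, y = 1376; minimum 1376 mm.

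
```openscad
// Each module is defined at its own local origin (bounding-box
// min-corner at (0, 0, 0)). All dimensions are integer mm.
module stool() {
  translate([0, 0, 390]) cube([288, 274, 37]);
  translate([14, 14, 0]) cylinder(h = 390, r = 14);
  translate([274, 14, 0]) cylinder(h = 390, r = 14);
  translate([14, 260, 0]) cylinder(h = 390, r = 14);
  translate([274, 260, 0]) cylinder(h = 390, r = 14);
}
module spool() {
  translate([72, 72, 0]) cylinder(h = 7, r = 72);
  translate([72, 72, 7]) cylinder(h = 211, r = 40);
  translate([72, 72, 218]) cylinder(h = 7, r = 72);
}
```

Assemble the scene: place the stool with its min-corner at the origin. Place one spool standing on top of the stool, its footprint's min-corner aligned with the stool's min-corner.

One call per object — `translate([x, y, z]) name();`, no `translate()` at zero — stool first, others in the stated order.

stool();
translate([0, 0, 427]) spool();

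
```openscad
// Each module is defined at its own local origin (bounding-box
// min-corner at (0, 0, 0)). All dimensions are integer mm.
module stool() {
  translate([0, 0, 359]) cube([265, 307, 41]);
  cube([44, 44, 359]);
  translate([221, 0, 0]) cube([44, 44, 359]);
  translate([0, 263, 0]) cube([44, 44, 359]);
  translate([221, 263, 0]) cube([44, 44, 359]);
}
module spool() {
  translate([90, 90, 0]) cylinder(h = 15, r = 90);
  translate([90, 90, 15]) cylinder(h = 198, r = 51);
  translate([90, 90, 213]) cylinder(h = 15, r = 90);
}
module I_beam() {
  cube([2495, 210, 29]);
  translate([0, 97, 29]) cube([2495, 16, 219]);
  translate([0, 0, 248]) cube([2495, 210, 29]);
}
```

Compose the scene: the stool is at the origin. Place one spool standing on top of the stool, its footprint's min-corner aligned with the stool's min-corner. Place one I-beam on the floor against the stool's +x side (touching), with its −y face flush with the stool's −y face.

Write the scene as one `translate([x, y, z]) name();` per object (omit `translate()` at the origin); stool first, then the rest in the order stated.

stool();
translate([0, 0, 400]) spool();
translate([265, 0, 0]) I_beam();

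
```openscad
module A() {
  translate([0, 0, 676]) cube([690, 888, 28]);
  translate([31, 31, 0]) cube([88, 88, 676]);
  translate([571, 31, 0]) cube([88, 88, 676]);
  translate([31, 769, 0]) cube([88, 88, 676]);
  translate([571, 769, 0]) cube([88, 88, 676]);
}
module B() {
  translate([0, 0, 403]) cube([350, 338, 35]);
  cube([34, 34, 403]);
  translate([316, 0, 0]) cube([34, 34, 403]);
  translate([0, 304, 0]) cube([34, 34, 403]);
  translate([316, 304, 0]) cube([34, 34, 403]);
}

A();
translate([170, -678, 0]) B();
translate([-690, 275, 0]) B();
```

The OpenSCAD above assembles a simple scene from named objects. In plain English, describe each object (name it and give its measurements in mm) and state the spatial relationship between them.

A is a table with a 690×888 mm rectangular top, 28 mm thick, top surface at z = 704 mm, supported by four 88×88 mm square legs, each inset 31 mm from the nearest pair of top edges, running from the floor.

B is a four-legged stool. The seat is a 350×338×35 mm slab whose top surface is at z = 438 mm; four square legs, each 34×34 mm in cross-section, run from the floor (z = 0) to the underside of the seat, each flush with a corner of the seat.

Two stools sit around the table at the −y, −x sides.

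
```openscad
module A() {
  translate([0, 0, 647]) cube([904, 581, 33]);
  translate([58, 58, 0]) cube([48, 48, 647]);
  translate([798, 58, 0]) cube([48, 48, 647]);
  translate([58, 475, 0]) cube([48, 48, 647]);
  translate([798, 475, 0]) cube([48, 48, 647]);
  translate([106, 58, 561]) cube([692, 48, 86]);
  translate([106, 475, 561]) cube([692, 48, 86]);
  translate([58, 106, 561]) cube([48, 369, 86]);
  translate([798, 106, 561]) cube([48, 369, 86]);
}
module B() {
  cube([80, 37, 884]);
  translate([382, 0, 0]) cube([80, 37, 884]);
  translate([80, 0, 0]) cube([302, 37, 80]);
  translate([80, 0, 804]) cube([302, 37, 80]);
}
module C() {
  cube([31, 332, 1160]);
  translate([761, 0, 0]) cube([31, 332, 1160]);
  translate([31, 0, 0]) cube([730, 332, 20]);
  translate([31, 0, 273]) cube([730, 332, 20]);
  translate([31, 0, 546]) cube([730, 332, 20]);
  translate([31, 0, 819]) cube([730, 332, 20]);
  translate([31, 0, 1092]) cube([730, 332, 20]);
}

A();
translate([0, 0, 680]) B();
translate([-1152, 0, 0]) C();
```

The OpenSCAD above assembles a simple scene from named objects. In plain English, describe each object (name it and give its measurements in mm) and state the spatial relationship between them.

A is a table with a 904×581 mm rectangular top, 33 mm thick, top surface at z = 680 mm, supported by four 48×48 mm square legs, each inset 58 mm from the nearest pair of top edges, running from the floor. Four apron rails, 48 mm thick and 86 mm tall, run between adjacent legs with their top edges flush with the underside of the top and their outer faces flush with the legs' outer faces.

B is a picture frame with a 302×724 mm rectangular opening (x by z) and a uniform 80 mm border on every side. Frame depth is 37 mm along y. It is built from two vertical stiles running the full outside height and two horizontal rails spanning the gap between the stiles.

C is a bookshelf 792 mm wide overall, 332 mm deep and 1160 mm tall. The two sides are 31 mm thick vertical panels. 5 horizontal shelves of 20 mm thickness span between the inner faces of the sides; the lowest shelf sits on the floor and shelves are stacked with a clear vertical gap of 253 mm between each pair.

The picture frame is on top of the table. The bookshelf is on the floor beside the table on its −x side.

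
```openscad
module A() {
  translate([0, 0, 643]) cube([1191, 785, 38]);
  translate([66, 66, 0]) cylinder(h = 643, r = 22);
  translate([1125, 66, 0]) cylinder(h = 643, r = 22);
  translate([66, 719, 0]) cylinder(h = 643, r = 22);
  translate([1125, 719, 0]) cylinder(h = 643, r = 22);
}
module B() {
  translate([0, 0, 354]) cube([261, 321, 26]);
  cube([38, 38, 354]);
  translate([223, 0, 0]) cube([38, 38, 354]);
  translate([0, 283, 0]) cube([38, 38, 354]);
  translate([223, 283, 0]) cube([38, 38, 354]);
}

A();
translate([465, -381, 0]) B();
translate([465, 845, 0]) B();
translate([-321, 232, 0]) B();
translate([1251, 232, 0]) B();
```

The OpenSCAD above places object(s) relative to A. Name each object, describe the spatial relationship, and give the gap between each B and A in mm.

A is a table. B is a stool. Four stools sit around the table at the −y, +y, −x, +x sides. The gap between each stool and the table is 60 mm.

Each stool's nearest face is 60 mm from the table's bounding box.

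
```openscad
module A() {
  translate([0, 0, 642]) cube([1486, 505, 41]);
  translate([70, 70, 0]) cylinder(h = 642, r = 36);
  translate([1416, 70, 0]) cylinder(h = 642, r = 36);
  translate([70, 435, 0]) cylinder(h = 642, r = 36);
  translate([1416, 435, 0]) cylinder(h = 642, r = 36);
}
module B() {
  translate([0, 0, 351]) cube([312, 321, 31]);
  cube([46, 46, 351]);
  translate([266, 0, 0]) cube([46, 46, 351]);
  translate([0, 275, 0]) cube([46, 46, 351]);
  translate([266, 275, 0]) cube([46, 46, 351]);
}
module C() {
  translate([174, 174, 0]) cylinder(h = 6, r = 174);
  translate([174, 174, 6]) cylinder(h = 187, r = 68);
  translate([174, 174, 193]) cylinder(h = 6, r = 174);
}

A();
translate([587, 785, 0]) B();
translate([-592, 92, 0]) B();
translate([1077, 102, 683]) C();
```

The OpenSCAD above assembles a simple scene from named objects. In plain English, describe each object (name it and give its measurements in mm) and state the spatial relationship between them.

A is a table with a 1486×505 mm rectangular top, 41 mm thick, top surface at z = 683 mm, supported by four round legs of 72 mm diameter, each leg's bounding box inset 34 mm from the nearest pair of top edges, running from the floor.

B is a simple wooden stool: a rectangular seat 312 mm (x) by 321 mm (y), 31 mm thick, top face at z = 382 mm, on four square legs, each 46×46 mm in cross-section. The legs rest on z = 0, each flush with a corner of the seat.

C is a spool: two coaxial disc flanges of radius 174 mm and thickness 6 mm, joined by a core cylinder of radius 68 mm and height 187 mm. The lower flange rests on z = 0 and the three cylinders share a vertical axis.

Two stools sit around the table at the +y, −x sides. The spool is on top of the table.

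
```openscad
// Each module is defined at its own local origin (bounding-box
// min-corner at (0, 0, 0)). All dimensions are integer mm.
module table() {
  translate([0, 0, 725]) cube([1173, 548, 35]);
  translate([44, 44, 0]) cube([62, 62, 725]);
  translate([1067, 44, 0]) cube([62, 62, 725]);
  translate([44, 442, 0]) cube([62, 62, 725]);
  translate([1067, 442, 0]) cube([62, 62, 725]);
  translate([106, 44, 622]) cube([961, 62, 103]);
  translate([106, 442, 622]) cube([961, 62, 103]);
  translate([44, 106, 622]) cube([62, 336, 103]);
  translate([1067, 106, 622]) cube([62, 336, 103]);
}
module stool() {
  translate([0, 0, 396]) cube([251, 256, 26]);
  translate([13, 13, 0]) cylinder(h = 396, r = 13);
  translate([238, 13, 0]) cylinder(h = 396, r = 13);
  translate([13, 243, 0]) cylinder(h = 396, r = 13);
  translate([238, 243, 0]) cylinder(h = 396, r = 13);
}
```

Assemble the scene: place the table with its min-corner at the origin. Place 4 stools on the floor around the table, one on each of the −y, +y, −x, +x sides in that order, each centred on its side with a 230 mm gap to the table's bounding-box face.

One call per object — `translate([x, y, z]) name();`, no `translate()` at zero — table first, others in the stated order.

table();
translate([461, -486, 0]) stool();
translate([461, 778, 0]) stool();
translate([-481, 146, 0]) stool();
translate([1403, 146, 0]) stool();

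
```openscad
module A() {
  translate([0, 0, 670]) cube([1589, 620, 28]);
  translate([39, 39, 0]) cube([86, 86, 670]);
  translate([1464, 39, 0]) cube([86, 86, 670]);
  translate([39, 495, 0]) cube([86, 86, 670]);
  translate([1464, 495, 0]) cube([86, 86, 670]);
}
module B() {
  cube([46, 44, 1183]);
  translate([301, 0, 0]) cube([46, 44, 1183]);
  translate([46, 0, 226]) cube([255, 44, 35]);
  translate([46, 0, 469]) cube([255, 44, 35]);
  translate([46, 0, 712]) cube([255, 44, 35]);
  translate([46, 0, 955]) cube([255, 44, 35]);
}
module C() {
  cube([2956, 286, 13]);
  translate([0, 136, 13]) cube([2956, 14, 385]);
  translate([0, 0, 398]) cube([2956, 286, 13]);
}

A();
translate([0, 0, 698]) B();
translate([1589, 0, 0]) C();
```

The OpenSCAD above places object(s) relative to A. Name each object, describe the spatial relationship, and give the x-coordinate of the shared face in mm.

The table's +x face and the I-beam's −x face are both at x = 1589 mm.

A is a table. B is a ladder. C is an I-beam. The ladder is on top of the table. The I-beam is against the table's +x side, with their −y faces flush. The x-coordinate of the shared face is 1589 mm.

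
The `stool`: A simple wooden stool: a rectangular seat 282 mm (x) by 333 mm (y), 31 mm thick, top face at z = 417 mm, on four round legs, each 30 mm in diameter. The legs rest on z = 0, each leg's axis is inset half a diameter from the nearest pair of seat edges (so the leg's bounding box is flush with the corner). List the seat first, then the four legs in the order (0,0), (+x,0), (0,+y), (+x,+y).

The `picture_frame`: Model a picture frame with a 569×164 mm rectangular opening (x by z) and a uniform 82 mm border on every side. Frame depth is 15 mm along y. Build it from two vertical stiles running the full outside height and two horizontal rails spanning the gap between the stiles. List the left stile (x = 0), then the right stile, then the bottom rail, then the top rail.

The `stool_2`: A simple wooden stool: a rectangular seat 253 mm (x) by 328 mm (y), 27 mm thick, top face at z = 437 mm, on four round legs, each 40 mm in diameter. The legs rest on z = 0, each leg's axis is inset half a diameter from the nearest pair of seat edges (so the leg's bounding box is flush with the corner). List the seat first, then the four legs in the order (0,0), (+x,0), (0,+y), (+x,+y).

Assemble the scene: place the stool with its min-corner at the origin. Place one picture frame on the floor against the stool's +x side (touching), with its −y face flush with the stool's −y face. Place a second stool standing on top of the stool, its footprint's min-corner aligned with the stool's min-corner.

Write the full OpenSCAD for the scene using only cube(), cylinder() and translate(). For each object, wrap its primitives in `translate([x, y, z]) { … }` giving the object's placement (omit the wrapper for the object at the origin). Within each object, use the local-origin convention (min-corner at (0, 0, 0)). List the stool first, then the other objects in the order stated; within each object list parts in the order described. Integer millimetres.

translate([0, 0, 386]) cube([282, 333, 31]);
translate([15, 15, 0]) cylinder(h = 386, r = 15);
translate([267, 15, 0]) cylinder(h = 386, r = 15);
translate([15, 318, 0]) cylinder(h = 386, r = 15);
translate([267, 318, 0]) cylinder(h = 386, r = 15);
translate([282, 0, 0]) {
  cube([82, 15, 328]);
  translate([651, 0, 0]) cube([82, 15, 328]);
  translate([82, 0, 0]) cube([569, 15, 82]);
  translate([82, 0, 246]) cube([569, 15, 82]);
}
translate([0, 0, 417]) {
  translate([0, 0, 410]) cube([253, 328, 27]);
  translate([20, 20, 0]) cylinder(h = 410, r = 20);
  translate([233, 20, 0]) cylinder(h = 410, r = 20);
  translate([20, 308, 0]) cylinder(h = 410, r = 20);
  translate([233, 308, 0]) cylinder(h = 410, r = 20);
}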